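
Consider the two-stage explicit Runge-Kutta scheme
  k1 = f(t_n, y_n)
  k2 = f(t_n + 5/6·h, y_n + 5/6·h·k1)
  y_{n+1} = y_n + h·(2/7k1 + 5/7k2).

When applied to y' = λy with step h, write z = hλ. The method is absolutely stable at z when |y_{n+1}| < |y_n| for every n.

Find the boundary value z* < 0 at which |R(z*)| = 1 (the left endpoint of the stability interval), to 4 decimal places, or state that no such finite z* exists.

z* = -1.6800.

With y'=λy (z=hλ):
  k1=λy_n ⇒ h·k1=z·y_n;  k2=λ(1+5/6z)y_n ⇒ h·k2=z(1+5/6z)y_n
  y_{n+1}/y_n = 1 + 2/7z + 5/7z(1+5/6z) = 1 + z + 25/42z²
  Hence R(z) = 1 + z + 25/42z².

Need |R(x)|<1, x<0.
x=-1.75: |R|=1.0729
R=1: x+25/42x²=0 ⇒ x=−42/25=-1.6800; min R=1−1/(4·25/42)=0.5800>−1
Confirm numerically:
  x=-1.393: |R|=0.76203 <1
  x=-1.296: |R|=0.70377 <1
  x=-0.858: |R|=0.58019 <1
  x=-2.253: |R|=1.76843 >1
  x=-2.089: |R|=1.50857 >1
  x=-2.076: |R|=1.48934 >1
So |R|<1 on (-1.6800, 0).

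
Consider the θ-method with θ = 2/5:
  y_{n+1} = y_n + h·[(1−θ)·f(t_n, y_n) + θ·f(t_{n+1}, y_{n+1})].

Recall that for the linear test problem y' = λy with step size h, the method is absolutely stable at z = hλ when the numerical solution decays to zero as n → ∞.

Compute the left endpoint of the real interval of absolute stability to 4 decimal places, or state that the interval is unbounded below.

Set f=λy, z=hλ:
  y_{n+1} = y_n + z·[3/5·y_n + 2/5·y_{n+1}] ⇒ (1 − 2/5z)y_{n+1} = (1 + 3/5z)y_n
  Hence R(z) = (1 + 3/5z)/(1 − 2/5z).

Find x<0 with |R(x)|<1.
x=-0.97: |R|=0.3012
R=−1: 1+3/5x = −1+2/5x ⇒ -1/5x=2 ⇒ x=2/(-1/5)=-10.0000
Confirm numerically:
  x=-9.529: |R|=0.98042 <1
  x=-8.819: |R|=0.94783 <1
  x=-7.908: |R|=0.89950 <1
  x=-7.524: |R|=0.87650 <1
  x=-10.395: |R|=1.01532 >1
  x=-10.368: |R|=1.01430 >1
So |R|<1 on (-10.0000, 0).

z* = -10.0000.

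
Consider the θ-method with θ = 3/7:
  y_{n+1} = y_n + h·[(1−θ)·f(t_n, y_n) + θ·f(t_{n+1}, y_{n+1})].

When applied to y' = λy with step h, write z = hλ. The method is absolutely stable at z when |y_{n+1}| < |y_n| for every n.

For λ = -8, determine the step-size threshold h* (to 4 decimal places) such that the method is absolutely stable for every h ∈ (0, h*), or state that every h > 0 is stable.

(-14.0000,0); λ=-8 ⇒ h* = (14)/8 = 1.7500.

Test eqn y'=λy, z=hλ:
  y_{n+1} = y_n + z·[4/7·y_n + 3/7·y_{n+1}] ⇒ (1 − 3/7z)y_{n+1} = (1 + 4/7z)y_n
  so R(z) = (1 + 4/7z)/(1 − 3/7z).

Boundary: |R(x)|=1, x<0.
x=-1.45: |R|=0.1057
R=−1: 1+4/7x = −1+3/7x ⇒ -1/7x=2 ⇒ x=2/(-1/7)=-14.0000
Confirm numerically:
  x=-10.974: |R|=0.92420 <1
  x=-7.749: |R|=0.79333 <1
  x=-7.138: |R|=0.75850 <1
  x=-6.932: |R|=0.74572 <1
  x=-14.537: |R|=1.01061 >1
  x=-14.446: |R|=1.00886 >1
Interval (-14.0000, 0).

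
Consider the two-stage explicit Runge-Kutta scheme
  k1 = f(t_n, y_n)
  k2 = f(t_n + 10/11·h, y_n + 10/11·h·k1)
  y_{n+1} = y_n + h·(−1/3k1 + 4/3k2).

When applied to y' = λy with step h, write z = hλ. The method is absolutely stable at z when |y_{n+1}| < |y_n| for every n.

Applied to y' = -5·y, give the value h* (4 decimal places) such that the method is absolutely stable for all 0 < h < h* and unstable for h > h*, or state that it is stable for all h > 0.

(-0.8250,0); λ=-5 ⇒ h* = (33/40)/5 = 0.1650.

On y'=λy, z=hλ:
  k1=λy_n ⇒ h·k1=z·y_n;  k2=λ(1+10/11z)y_n ⇒ h·k2=z(1+10/11z)y_n
  y_{n+1}/y_n = 1 − 1/3z + 4/3z(1+10/11z) = 1 + z + 40/33z²
  ⇒ R(z) = 1 + z + 40/33z².

Boundary: |R(x)|=1, x<0.
x=-1.67: |R|=2.7105
R=1: x+40/33x²=0 ⇒ x=−33/40=-0.8250; min R=1−1/(4·40/33)=0.7937>−1
Confirm numerically:
  x=-0.710: |R|=0.90103 <1
  x=-0.515: |R|=0.80648 <1
  x=-0.508: |R|=0.80480 <1
  x=-1.254: |R|=1.65208 >1
  x=-1.200: |R|=1.54545 >1
  x=-1.018: |R|=1.23815 >1
Interval (-0.8250, 0).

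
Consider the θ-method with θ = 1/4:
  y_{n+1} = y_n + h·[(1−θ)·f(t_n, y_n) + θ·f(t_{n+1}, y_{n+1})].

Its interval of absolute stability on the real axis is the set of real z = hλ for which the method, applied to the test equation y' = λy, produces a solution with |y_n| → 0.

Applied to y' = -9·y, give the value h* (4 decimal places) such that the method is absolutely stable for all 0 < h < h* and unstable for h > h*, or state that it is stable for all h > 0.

Test eqn y'=λy, z=hλ:
  y_{n+1} = y_n + z·[3/4·y_n + 1/4·y_{n+1}] ⇒ (1 − 1/4z)y_{n+1} = (1 + 3/4z)y_n
  so R(z) = (1 + 3/4z)/(1 − 1/4z).

Need |R(x)|<1, x<0.
x=-1.74: |R|=0.2125
R=−1: 1+3/4x = −1+1/4x ⇒ -1/2x=2 ⇒ x=2/(-1/2)=-4.0000
Confirm numerically:
  x=-3.874: |R|=0.96800 <1
  x=-2.872: |R|=0.67171 <1
  x=-2.716: |R|=0.61763 <1
  x=-2.293: |R|=0.45749 <1
  x=-4.478: |R|=1.11276 >1
  x=-4.219: |R|=1.05329 >1
  x=-4.033: |R|=1.00822 >1
Interval (-4.0000, 0).

(-4.0000,0); λ=-9 ⇒ h* = (4)/9 = 0.4444.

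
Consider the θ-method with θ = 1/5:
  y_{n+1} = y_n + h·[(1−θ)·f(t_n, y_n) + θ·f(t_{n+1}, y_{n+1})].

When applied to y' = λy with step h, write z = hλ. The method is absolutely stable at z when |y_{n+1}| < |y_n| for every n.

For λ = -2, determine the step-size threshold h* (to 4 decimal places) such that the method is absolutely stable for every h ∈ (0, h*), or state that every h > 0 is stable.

(-3.3333,0); λ=-2 ⇒ h* = (10/3)/2 = 1.6667.

Set f=λy, z=hλ:
  y_{n+1} = y_n + z·[4/5·y_n + 1/5·y_{n+1}] ⇒ (1 − 1/5z)y_{n+1} = (1 + 4/5z)y_n
  Hence R(z) = (1 + 4/5z)/(1 − 1/5z).

Boundary: |R(x)|=1, x<0.
x=-0.87: |R|=0.2589
R=−1: 1+4/5x = −1+1/5x ⇒ -3/5x=2 ⇒ x=2/(-3/5)=-3.3333
Confirm numerically:
  x=-2.646: |R|=0.73032 <1
  x=-2.445: |R|=0.64204 <1
  x=-1.975: |R|=0.41577 <1
  x=-1.418: |R|=0.10471 <1
  x=-3.686: |R|=1.12181 >1
  x=-3.624: |R|=1.10111 >1
  x=-3.614: |R|=1.09775 >1
Stable set (-3.3333, 0).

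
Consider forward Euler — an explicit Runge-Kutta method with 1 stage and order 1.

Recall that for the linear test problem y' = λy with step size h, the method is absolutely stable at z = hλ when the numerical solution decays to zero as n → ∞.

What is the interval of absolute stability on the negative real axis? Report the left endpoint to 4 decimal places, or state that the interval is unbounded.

z∈(-2.0000,0).

On y'=λy, z=hλ:
  order 1, 1-stage ⇒ R(z)=1+z
  (e.g. R(-1.15)=-0.15000, |R|=0.15000)

Need |R(x)|<1, x<0.
x=-1.15: |R|=0.1500
|R(-1.86)|=0.8600 |R(-1.46)|=0.4600 |R(-1.09)|=0.0900
Bisect:
  x_lo=-2.6893 |R|=1.6893  x_hi=-0.3994 |R|=0.6006
  mid=-1.54436 |R|=0.54436 →hi
  mid=-2.11685 |R|=1.11685 →lo
  mid=-1.83061 |R|=0.83061 →hi
  mid=-1.97373 |R|=0.97373 →hi
  mid=-2.04529 |R|=1.04529 →lo
  mid=-2.00951 |R|=1.00951 →lo
  mid=-1.99162 |R|=0.99162 →hi
  ...
  [-2.00000,-1.99986] ⇒ x*=-2.0000
Stable set (-2.0000, 0).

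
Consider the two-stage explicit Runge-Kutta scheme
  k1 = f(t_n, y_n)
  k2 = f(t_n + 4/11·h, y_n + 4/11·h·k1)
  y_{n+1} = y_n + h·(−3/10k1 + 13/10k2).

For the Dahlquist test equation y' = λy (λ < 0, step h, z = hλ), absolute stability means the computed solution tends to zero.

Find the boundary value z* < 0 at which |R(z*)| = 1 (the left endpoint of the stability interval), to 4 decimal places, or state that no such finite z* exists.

left endpoint -2.1154.

On y'=λy, z=hλ:
  k1=λy_n ⇒ h·k1=z·y_n;  k2=λ(1+4/11z)y_n ⇒ h·k2=z(1+4/11z)y_n
  y_{n+1}/y_n = 1 − 3/10z + 13/10z(1+4/11z) = 1 + z + 26/55z²
  so R(z) = 1 + z + 26/55z².

Solve |R(x)|<1 on ℝ⁻.
x=-0.69: |R|=0.5351
R=1: x+26/55x²=0 ⇒ x=−55/26=-2.1154; min R=1−1/(4·26/55)=0.4712>−1
Confirm numerically:
  x=-2.028: |R|=0.91623 <1
  x=-1.772: |R|=0.71236 <1
  x=-1.268: |R|=0.49206 <1
  x=-0.983: |R|=0.47379 <1
  x=-2.386: |R|=1.30523 >1
  x=-2.156: |R|=1.04140 >1
Stable set (-2.1154, 0).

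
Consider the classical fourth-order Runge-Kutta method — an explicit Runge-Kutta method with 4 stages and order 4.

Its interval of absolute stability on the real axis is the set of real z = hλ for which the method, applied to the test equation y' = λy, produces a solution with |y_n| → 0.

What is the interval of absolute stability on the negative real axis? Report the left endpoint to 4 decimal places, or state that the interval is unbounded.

With y'=λy (z=hλ):
  order 4, 4-stage ⇒ R(z)=1+z+z^2/2+z^3/6+z^4/24
  (e.g. R(-0.41)=0.66374, |R|=0.66374)

Boundary: |R(x)|=1, x<0.
x=-0.41: |R|=0.6637
|R(-2.24)|=0.4446 |R(-1.45)|=0.2773 |R(-0.52)|=0.5948
Bisect:
  x_lo=-3.5668 |R|=2.9752  x_hi=-0.2485 |R|=0.7799
  mid=-1.90768 |R|=0.30669 →hi
  mid=-2.73725 |R|=0.92995 →hi
  mid=-3.15203 |R|=1.70915 →lo
  mid=-2.94464 |R|=1.26806 →lo
  mid=-2.84095 |R|=1.08720 →lo
  mid=-2.78910 |R|=1.00575 →lo
  mid=-2.76317 |R|=0.96716 →hi
  ...
  [-2.78545,-2.78525] ⇒ x*=-2.7853
Interval (-2.7853, 0).

z∈(-2.7853,0).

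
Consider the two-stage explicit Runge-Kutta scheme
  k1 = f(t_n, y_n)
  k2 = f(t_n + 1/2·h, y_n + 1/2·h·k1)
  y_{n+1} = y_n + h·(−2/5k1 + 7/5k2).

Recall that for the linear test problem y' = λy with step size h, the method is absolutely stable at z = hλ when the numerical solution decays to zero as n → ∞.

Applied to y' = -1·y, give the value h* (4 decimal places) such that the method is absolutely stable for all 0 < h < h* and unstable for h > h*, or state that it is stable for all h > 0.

(-1.4286,0); λ=-1 ⇒ h* = (10/7)/1 = 1.4286.

Test eqn y'=λy, z=hλ:
  k1=λy_n ⇒ h·k1=z·y_n;  k2=λ(1+1/2z)y_n ⇒ h·k2=z(1+1/2z)y_n
  y_{n+1}/y_n = 1 − 2/5z + 7/5z(1+1/2z) = 1 + z + 7/10z²
  ⇒ R(z) = 1 + z + 7/10z².

Boundary: |R(x)|=1, x<0.
x=-1.68: |R|=1.2957
R=1: x+7/10x²=0 ⇒ x=−10/7=-1.4286; min R=1−1/(4·7/10)=0.6429>−1
Confirm numerically:
  x=-1.317: |R|=0.89714 <1
  x=-1.227: |R|=0.82687 <1
  x=-0.844: |R|=0.65464 <1
  x=-0.828: |R|=0.65191 <1
  x=-1.636: |R|=1.23755 >1
  x=-1.574: |R|=1.16023 >1
Interval (-1.4286, 0).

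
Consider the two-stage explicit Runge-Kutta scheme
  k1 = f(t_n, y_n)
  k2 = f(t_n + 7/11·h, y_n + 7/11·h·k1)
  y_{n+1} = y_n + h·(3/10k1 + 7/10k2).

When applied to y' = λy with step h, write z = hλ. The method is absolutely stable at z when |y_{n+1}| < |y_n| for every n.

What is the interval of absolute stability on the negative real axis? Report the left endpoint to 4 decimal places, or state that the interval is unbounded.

z∈(-2.2449,0).

On y'=λy, z=hλ:
  k1=λy_n ⇒ h·k1=z·y_n;  k2=λ(1+7/11z)y_n ⇒ h·k2=z(1+7/11z)y_n
  y_{n+1}/y_n = 1 + 3/10z + 7/10z(1+7/11z) = 1 + z + 49/110z²
  Hence R(z) = 1 + z + 49/110z².

Solve |R(x)|<1 on ℝ⁻.
x=-0.91: |R|=0.4589
R=1: x+49/110x²=0 ⇒ x=−110/49=-2.2449; min R=1−1/(4·49/110)=0.4388>−1
Confirm numerically:
  x=-1.945: |R|=0.74017 <1
  x=-1.410: |R|=0.47561 <1
  x=-1.158: |R|=0.43934 <1
  x=-0.913: |R|=0.45832 <1
  x=-2.397: |R|=1.16241 >1
  x=-2.330: |R|=1.08833 >1
Interval (-2.2449, 0).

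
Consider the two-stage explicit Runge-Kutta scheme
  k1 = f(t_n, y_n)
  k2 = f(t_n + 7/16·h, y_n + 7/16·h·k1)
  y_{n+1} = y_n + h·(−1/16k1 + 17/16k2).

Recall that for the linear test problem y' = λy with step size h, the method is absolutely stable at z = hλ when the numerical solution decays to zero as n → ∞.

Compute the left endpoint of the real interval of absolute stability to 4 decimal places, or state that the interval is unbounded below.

z* = -2.1513.

Test eqn y'=λy, z=hλ:
  k1=λy_n ⇒ h·k1=z·y_n;  k2=λ(1+7/16z)y_n ⇒ h·k2=z(1+7/16z)y_n
  y_{n+1}/y_n = 1 − 1/16z + 17/16z(1+7/16z) = 1 + z + 119/256z²
  ⇒ R(z) = 1 + z + 119/256z².

Find x<0 with |R(x)|<1.
x=-0.56: |R|=0.5858
R=1: x+119/256x²=0 ⇒ x=−256/119=-2.1513; min R=1−1/(4·119/256)=0.4622>−1
Confirm numerically:
  x=-2.038: |R|=0.89270 <1
  x=-2.010: |R|=0.86802 <1
  x=-1.770: |R|=0.68631 <1
  x=-2.674: |R|=1.64976 >1
  x=-2.431: |R|=1.31612 >1
  x=-2.191: |R|=1.04047 >1
So |R|<1 on (-2.1513, 0).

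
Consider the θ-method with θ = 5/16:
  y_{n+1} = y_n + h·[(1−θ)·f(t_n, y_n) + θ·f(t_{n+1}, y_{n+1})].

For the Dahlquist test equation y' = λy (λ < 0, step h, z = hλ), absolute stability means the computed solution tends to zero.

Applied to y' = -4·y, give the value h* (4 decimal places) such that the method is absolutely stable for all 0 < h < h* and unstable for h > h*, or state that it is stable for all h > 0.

(-5.3333,0); λ=-4 ⇒ h* = (16/3)/4 = 1.3333.

On y'=λy, z=hλ:
  y_{n+1} = y_n + z·[11/16·y_n + 5/16·y_{n+1}] ⇒ (1 − 5/16z)y_{n+1} = (1 + 11/16z)y_n
  R(z) = (1 + 11/16z)/(1 − 5/16z).

Find x<0 with |R(x)|<1.
x=-1.29: |R|=0.0806
R=−1: 1+11/16x = −1+5/16x ⇒ -3/8x=2 ⇒ x=2/(-3/8)=-5.3333
Confirm numerically:
  x=-4.286: |R|=0.83211 <1
  x=-3.447: |R|=0.65946 <1
  x=-2.382: |R|=0.36553 <1
  x=-2.314: |R|=0.34291 <1
  x=-5.792: |R|=1.06121 >1
  x=-5.727: |R|=1.05292 >1
  x=-5.457: |R|=1.01714 >1
So |R|<1 on (-5.3333, 0).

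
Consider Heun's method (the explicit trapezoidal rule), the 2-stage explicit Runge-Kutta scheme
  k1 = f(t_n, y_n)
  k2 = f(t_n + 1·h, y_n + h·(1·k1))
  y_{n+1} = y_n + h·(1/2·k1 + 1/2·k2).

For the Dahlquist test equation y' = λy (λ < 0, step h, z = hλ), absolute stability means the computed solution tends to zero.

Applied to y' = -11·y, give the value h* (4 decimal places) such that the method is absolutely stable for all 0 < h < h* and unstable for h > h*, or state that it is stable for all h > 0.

(-2.0000,0); λ=-11 ⇒ h* = 0.1818.

Set f=λy, z=hλ:
  order 2, 2-stage ⇒ R(z)=1+z+z^2/2
  (e.g. R(-1.61)=0.68605, |R|=0.68605)

Find x<0 with |R(x)|<1.
x=-1.61: |R|=0.6861
|R(-2.08)|=1.0832 |R(-1.85)|=0.8613 |R(-1.66)|=0.7178
Bisect:
  x_lo=-2.4579 |R|=1.5627  x_hi=-0.2899 |R|=0.7521
  mid=-1.37390 |R|=0.56990 →hi
  mid=-1.91588 |R|=0.91942 →hi
  mid=-2.18687 |R|=1.20432 →lo
  mid=-2.05137 |R|=1.05269 →lo
  mid=-1.98362 |R|=0.98376 →hi
  mid=-2.01750 |R|=1.01765 →lo
  mid=-2.00056 |R|=1.00056 →lo
  mid=-1.99209 |R|=0.99212 →hi
  ...
  [-2.00003,-1.99990] ⇒ x*=-2.0000
So |R|<1 on (-2.0000, 0).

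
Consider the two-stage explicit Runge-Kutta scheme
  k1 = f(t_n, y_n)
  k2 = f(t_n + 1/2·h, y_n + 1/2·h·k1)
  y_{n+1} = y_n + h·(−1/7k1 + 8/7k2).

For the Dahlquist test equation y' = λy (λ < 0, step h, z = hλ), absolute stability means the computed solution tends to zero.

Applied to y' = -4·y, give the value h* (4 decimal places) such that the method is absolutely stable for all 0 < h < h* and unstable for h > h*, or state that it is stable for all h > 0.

With y'=λy (z=hλ):
  k1=λy_n ⇒ h·k1=z·y_n;  k2=λ(1+1/2z)y_n ⇒ h·k2=z(1+1/2z)y_n
  y_{n+1}/y_n = 1 − 1/7z + 8/7z(1+1/2z) = 1 + z + 4/7z²
  Hence R(z) = 1 + z + 4/7z².

Find x<0 with |R(x)|<1.
x=-0.81: |R|=0.5649
R=1: x+4/7x²=0 ⇒ x=−7/4=-1.7500; min R=1−1/(4·4/7)=0.5625>−1
Confirm numerically:
  x=-1.561: |R|=0.83141 <1
  x=-1.023: |R|=0.57502 <1
  x=-0.983: |R|=0.56917 <1
  x=-2.150: |R|=1.49143 >1
  x=-2.015: |R|=1.30513 >1
  x=-1.887: |R|=1.14773 >1
Interval (-1.7500, 0).

(-1.7500,0); λ=-4 ⇒ h* = (7/4)/4 = 0.4375.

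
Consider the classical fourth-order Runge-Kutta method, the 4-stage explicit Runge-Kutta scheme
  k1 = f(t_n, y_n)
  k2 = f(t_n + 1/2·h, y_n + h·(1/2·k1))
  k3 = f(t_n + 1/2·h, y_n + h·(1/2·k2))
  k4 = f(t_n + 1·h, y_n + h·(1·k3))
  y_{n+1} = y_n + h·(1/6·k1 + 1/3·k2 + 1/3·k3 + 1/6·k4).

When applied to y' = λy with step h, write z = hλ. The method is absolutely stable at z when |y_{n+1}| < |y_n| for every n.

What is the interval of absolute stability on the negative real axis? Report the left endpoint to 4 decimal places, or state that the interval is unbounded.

(-2.7853, 0).

Set f=λy, z=hλ:
  order 4, 4-stage ⇒ R(z)=1+z+z^2/2+z^3/6+z^4/24
  (e.g. R(-1.2)=0.31840, |R|=0.31840)

Solve |R(x)|<1 on ℝ⁻.
x=-1.2: |R|=0.3184
|R(-3.17)|=1.7528 |R(-2.26)|=0.4569 |R(-1.49)|=0.2741
Bisect:
  x_lo=-3.1557 |R|=1.7180  x_hi=-0.2059 |R|=0.8140
  mid=-1.68078 |R|=0.27289 →hi
  mid=-2.41823 |R|=0.57367 →hi
  mid=-2.78696 |R|=1.00252 →lo
  mid=-2.60260 |R|=0.75773 →hi
  mid=-2.69478 |R|=0.87189 →hi
  mid=-2.74087 |R|=0.93507 →hi
  mid=-2.76392 |R|=0.96825 →hi
  mid=-2.77544 |R|=0.98525 →hi
  ...
  [-2.78534,-2.78516] ⇒ x*=-2.7853
Interval (-2.7853, 0).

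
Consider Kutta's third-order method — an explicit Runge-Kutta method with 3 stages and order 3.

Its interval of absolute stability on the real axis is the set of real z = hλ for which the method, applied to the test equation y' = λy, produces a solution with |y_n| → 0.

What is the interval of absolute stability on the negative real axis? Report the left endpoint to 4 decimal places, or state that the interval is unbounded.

Test eqn y'=λy, z=hλ:
  order 3, 3-stage ⇒ R(z)=1+z+z^2/2+z^3/6
  (e.g. R(-0.31)=0.73308, |R|=0.73308)

Solve |R(x)|<1 on ℝ⁻.
x=-0.31: |R|=0.7331
|R(-2.9)|=1.7598 |R(-1.65)|=0.0374 |R(-0.73)|=0.4716
Bisect:
  x_lo=-3.3948 |R|=3.1530  x_hi=-0.2703 |R|=0.7629
  mid=-1.83254 |R|=0.17911 →hi
  mid=-2.61365 |R|=1.17378 →lo
  mid=-2.22309 |R|=0.58316 →hi
  mid=-2.41837 |R|=0.85143 →hi
  mid=-2.51601 |R|=1.00538 →lo
  mid=-2.46719 |R|=0.92665 →hi
  mid=-2.49160 |R|=0.96557 →hi
  ...
  [-2.51277,-2.51258] ⇒ x*=-2.5127
So |R|<1 on (-2.5127, 0).

(-2.5127, 0).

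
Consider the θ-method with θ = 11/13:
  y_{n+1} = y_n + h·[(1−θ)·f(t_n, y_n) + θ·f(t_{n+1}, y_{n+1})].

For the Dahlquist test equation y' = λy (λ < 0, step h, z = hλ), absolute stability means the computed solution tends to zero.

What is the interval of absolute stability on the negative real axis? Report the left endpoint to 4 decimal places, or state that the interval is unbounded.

(−∞, 0) — no finite endpoint.

With y'=λy (z=hλ):
  y_{n+1} = y_n + z·[2/13·y_n + 11/13·y_{n+1}] ⇒ (1 − 11/13z)y_{n+1} = (1 + 2/13z)y_n
  Hence R(z) = (1 + 2/13z)/(1 − 11/13z).

Boundary: |R(x)|=1, x<0.
x=-0.39: |R|=0.7068
x=-2: |R|=0.2571
x=-10: |R|=0.0569
x=-100: |R|=0.1680
θ=11/13≥1/2 ⇒ |1+2/13x|<|1−11/13x| ∀x<0 ⇒ unbounded interval.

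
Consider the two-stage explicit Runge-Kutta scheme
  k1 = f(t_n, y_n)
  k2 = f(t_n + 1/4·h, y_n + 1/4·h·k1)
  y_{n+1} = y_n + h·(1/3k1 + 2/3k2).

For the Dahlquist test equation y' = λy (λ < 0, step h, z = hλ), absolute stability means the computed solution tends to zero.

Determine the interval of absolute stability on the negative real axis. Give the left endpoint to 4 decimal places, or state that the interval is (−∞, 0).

z∈(-6.0000,0).

With y'=λy (z=hλ):
  k1=λy_n ⇒ h·k1=z·y_n;  k2=λ(1+1/4z)y_n ⇒ h·k2=z(1+1/4z)y_n
  y_{n+1}/y_n = 1 + 1/3z + 2/3z(1+1/4z) = 1 + z + 1/6z²
  ⇒ R(z) = 1 + z + 1/6z².

Need |R(x)|<1, x<0.
x=-1.64: |R|=0.1917
R=1: x+1/6x²=0 ⇒ x=−6=-6.0000; min R=1−1/(4·1/6)=-0.5000>−1
Confirm numerically:
  x=-5.502: |R|=0.54333 <1
  x=-5.460: |R|=0.50860 <1
  x=-3.128: |R|=0.49727 <1
  x=-3.115: |R|=0.49780 <1
  x=-6.293: |R|=1.30731 >1
  x=-6.213: |R|=1.22056 >1
  x=-6.103: |R|=1.10477 >1
So |R|<1 on (-6.0000, 0).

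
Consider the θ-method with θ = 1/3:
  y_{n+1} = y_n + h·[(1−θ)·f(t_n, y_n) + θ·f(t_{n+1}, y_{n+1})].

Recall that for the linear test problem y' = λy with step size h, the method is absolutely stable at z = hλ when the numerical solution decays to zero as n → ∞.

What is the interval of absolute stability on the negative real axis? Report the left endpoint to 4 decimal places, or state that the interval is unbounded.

With y'=λy (z=hλ):
  y_{n+1} = y_n + z·[2/3·y_n + 1/3·y_{n+1}] ⇒ (1 − 1/3z)y_{n+1} = (1 + 2/3z)y_n
  Hence R(z) = (1 + 2/3z)/(1 − 1/3z).

Find x<0 with |R(x)|<1.
x=-0.33: |R|=0.7027
R=−1: 1+2/3x = −1+1/3x ⇒ -1/3x=2 ⇒ x=2/(-1/3)=-6.0000
Confirm numerically:
  x=-4.143: |R|=0.74003 <1
  x=-4.031: |R|=0.71995 <1
  x=-2.669: |R|=0.41242 <1
  x=-6.376: |R|=1.04010 >1
  x=-6.360: |R|=1.03846 >1
  x=-6.269: |R|=1.02902 >1
Stable set (-6.0000, 0).

z∈(-6.0000,0).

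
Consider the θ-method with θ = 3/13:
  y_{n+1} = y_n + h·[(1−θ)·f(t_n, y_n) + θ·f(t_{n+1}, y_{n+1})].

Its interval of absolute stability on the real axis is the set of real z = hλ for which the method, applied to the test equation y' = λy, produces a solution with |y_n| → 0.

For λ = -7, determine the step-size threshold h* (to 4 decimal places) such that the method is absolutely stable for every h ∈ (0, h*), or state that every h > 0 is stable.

Test eqn y'=λy, z=hλ:
  y_{n+1} = y_n + z·[10/13·y_n + 3/13·y_{n+1}] ⇒ (1 − 3/13z)y_{n+1} = (1 + 10/13z)y_n
  R(z) = (1 + 10/13z)/(1 − 3/13z).

Boundary: |R(x)|=1, x<0.
x=-1.17: |R|=0.0787
R=−1: 1+10/13x = −1+3/13x ⇒ -7/13x=2 ⇒ x=2/(-7/13)=-3.7143
Confirm numerically:
  x=-2.937: |R|=0.75054 <1
  x=-2.695: |R|=0.66161 <1
  x=-1.628: |R|=0.18340 <1
  x=-4.117: |R|=1.11120 >1
  x=-3.982: |R|=1.07512 >1
  x=-3.798: |R|=1.02402 >1
So |R|<1 on (-3.7143, 0).

(-3.7143,0); λ=-7 ⇒ h* = (26/7)/7 = 0.5306.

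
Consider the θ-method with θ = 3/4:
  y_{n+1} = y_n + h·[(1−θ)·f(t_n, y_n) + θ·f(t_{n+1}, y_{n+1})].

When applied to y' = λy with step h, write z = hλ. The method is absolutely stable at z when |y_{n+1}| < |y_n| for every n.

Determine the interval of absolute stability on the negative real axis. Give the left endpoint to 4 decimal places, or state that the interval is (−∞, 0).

Test eqn y'=λy, z=hλ:
  y_{n+1} = y_n + z·[1/4·y_n + 3/4·y_{n+1}] ⇒ (1 − 3/4z)y_{n+1} = (1 + 1/4z)y_n
  Hence R(z) = (1 + 1/4z)/(1 − 3/4z).

Need |R(x)|<1, x<0.
x=-1.69: |R|=0.2547
x=-2: |R|=0.2000
x=-10: |R|=0.1765
x=-100: |R|=0.3158
θ=3/4≥1/2 ⇒ |1+1/4x|<|1−3/4x| ∀x<0 ⇒ unbounded interval.

interval (−∞, 0).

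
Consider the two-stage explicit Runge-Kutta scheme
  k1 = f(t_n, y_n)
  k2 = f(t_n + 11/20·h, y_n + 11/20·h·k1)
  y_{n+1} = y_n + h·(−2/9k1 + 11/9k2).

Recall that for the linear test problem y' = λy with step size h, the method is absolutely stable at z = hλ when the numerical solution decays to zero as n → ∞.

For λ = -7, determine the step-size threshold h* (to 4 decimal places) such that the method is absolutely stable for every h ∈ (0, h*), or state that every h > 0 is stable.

Test eqn y'=λy, z=hλ:
  k1=λy_n ⇒ h·k1=z·y_n;  k2=λ(1+11/20z)y_n ⇒ h·k2=z(1+11/20z)y_n
  y_{n+1}/y_n = 1 − 2/9z + 11/9z(1+11/20z) = 1 + z + 121/180z²
  R(z) = 1 + z + 121/180z².

Find x<0 with |R(x)|<1.
x=-0.54: |R|=0.6560
R=1: x+121/180x²=0 ⇒ x=−180/121=-1.4876; min R=1−1/(4·121/180)=0.6281>−1
Confirm numerically:
  x=-1.359: |R|=0.88251 <1
  x=-0.996: |R|=0.67086 <1
  x=-0.740: |R|=0.62811 <1
  x=-0.598: |R|=0.64239 <1
  x=-2.020: |R|=1.72294 >1
  x=-1.880: |R|=1.49590 >1
Interval (-1.4876, 0).

(-1.4876,0); λ=-7 ⇒ h* = (180/121)/7 = 0.2125.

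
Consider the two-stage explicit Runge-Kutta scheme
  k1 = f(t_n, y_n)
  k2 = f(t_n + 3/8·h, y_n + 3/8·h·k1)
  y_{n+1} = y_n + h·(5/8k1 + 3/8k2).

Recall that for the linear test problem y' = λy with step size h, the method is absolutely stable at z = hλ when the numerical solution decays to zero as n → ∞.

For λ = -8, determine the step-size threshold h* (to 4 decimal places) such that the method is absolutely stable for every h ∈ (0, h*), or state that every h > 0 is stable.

Test eqn y'=λy, z=hλ:
  k1=λy_n ⇒ h·k1=z·y_n;  k2=λ(1+3/8z)y_n ⇒ h·k2=z(1+3/8z)y_n
  y_{n+1}/y_n = 1 + 5/8z + 3/8z(1+3/8z) = 1 + z + 9/64z²
  Hence R(z) = 1 + z + 9/64z².

Find x<0 with |R(x)|<1.
x=-1.3: |R|=0.0623
R=1: x+9/64x²=0 ⇒ x=−64/9=-7.1111; min R=1−1/(4·9/64)=-0.7778>−1
Confirm numerically:
  x=-6.957: |R|=0.84923 <1
  x=-4.896: |R|=0.52510 <1
  x=-4.255: |R|=0.70898 <1
  x=-7.592: |R|=1.51341 >1
  x=-7.418: |R|=1.32013 >1
  x=-7.308: |R|=1.20234 >1
Interval (-7.1111, 0).

(-7.1111,0); λ=-8 ⇒ h* = (64/9)/8 = 0.8889.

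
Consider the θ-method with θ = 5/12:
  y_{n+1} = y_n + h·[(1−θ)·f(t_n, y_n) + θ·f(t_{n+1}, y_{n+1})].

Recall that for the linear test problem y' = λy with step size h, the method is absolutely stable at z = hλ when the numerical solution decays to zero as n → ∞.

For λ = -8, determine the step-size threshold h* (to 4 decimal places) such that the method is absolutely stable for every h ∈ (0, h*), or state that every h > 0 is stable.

(-12.0000,0); λ=-8 ⇒ h* = (12)/8 = 1.5000.

Set f=λy, z=hλ:
  y_{n+1} = y_n + z·[7/12·y_n + 5/12·y_{n+1}] ⇒ (1 − 5/12z)y_{n+1} = (1 + 7/12z)y_n
  so R(z) = (1 + 7/12z)/(1 − 5/12z).

Boundary: |R(x)|=1, x<0.
x=-1.43: |R|=0.1039
R=−1: 1+7/12x = −1+5/12x ⇒ -1/6x=2 ⇒ x=2/(-1/6)=-12.0000
Confirm numerically:
  x=-9.542: |R|=0.91767 <1
  x=-8.848: |R|=0.88791 <1
  x=-8.031: |R|=0.84780 <1
  x=-5.935: |R|=0.70894 <1
  x=-12.312: |R|=1.00848 >1
  x=-12.021: |R|=1.00058 >1
Stable set (-12.0000, 0).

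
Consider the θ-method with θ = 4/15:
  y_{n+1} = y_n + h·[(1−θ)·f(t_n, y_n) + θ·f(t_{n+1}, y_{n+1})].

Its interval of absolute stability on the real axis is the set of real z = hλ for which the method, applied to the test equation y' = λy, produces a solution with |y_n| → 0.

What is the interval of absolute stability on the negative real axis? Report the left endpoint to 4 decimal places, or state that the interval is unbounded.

On y'=λy, z=hλ:
  y_{n+1} = y_n + z·[11/15·y_n + 4/15·y_{n+1}] ⇒ (1 − 4/15z)y_{n+1} = (1 + 11/15z)y_n
  so R(z) = (1 + 11/15z)/(1 − 4/15z).

Need |R(x)|<1, x<0.
x=-1.13: |R|=0.1317
R=−1: 1+11/15x = −1+4/15x ⇒ -7/15x=2 ⇒ x=2/(-7/15)=-4.2857
Confirm numerically:
  x=-3.653: |R|=0.85043 <1
  x=-2.832: |R|=0.61349 <1
  x=-2.275: |R|=0.41598 <1
  x=-1.904: |R|=0.26282 <1
  x=-4.866: |R|=1.11786 >1
  x=-4.395: |R|=1.02348 >1
Interval (-4.2857, 0).

z∈(-4.2857,0).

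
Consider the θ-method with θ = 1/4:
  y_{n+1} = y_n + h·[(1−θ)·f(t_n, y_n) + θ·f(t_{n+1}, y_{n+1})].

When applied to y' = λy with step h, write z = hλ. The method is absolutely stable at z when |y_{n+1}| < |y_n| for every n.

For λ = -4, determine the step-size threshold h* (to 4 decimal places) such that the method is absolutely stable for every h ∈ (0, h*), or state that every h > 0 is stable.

(-4.0000,0); λ=-4 ⇒ h* = (4)/4 = 1.0000.

Set f=λy, z=hλ:
  y_{n+1} = y_n + z·[3/4·y_n + 1/4·y_{n+1}] ⇒ (1 − 1/4z)y_{n+1} = (1 + 3/4z)y_n
  ⇒ R(z) = (1 + 3/4z)/(1 − 1/4z).

Need |R(x)|<1, x<0.
x=-0.98: |R|=0.2129
R=−1: 1+3/4x = −1+1/4x ⇒ -1/2x=2 ⇒ x=2/(-1/2)=-4.0000
Confirm numerically:
  x=-3.896: |R|=0.97366 <1
  x=-3.640: |R|=0.90576 <1
  x=-3.242: |R|=0.79067 <1
  x=-3.221: |R|=0.78424 <1
  x=-4.340: |R|=1.08153 >1
  x=-4.140: |R|=1.03440 >1
  x=-4.020: |R|=1.00499 >1
Stable set (-4.0000, 0).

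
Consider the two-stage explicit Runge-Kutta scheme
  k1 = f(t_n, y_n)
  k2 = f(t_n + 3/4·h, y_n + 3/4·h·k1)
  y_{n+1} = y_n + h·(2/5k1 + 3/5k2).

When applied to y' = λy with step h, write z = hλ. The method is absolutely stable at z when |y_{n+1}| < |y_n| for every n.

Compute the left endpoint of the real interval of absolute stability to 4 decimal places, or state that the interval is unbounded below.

With y'=λy (z=hλ):
  k1=λy_n ⇒ h·k1=z·y_n;  k2=λ(1+3/4z)y_n ⇒ h·k2=z(1+3/4z)y_n
  y_{n+1}/y_n = 1 + 2/5z + 3/5z(1+3/4z) = 1 + z + 9/20z²
  Hence R(z) = 1 + z + 9/20z².

Need |R(x)|<1, x<0.
x=-1.1: |R|=0.4445
R=1: x+9/20x²=0 ⇒ x=−20/9=-2.2222; min R=1−1/(4·9/20)=0.4444>−1
Confirm numerically:
  x=-2.080: |R|=0.86688 <1
  x=-1.682: |R|=0.59111 <1
  x=-1.269: |R|=0.45566 <1
  x=-1.001: |R|=0.44990 <1
  x=-2.481: |R|=1.28891 >1
  x=-2.415: |R|=1.20950 >1
Stable set (-2.2222, 0).

z* = -2.2222.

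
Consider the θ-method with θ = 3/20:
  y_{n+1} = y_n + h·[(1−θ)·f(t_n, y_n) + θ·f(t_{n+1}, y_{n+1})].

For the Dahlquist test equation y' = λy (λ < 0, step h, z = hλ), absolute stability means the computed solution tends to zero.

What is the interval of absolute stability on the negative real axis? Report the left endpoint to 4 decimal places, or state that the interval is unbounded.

(-2.8571, 0).

Test eqn y'=λy, z=hλ:
  y_{n+1} = y_n + z·[17/20·y_n + 3/20·y_{n+1}] ⇒ (1 − 3/20z)y_{n+1} = (1 + 17/20z)y_n
  Hence R(z) = (1 + 17/20z)/(1 − 3/20z).

Solve |R(x)|<1 on ℝ⁻.
x=-0.99: |R|=0.1380
R=−1: 1+17/20x = −1+3/20x ⇒ -7/10x=2 ⇒ x=2/(-7/10)=-2.8571
Confirm numerically:
  x=-2.423: |R|=0.77711 <1
  x=-1.558: |R|=0.26287 <1
  x=-1.516: |R|=0.23513 <1
  x=-1.259: |R|=0.05901 <1
  x=-3.413: |R|=1.25735 >1
  x=-3.276: |R|=1.19659 >1
  x=-3.025: |R|=1.08083 >1
Interval (-2.8571, 0).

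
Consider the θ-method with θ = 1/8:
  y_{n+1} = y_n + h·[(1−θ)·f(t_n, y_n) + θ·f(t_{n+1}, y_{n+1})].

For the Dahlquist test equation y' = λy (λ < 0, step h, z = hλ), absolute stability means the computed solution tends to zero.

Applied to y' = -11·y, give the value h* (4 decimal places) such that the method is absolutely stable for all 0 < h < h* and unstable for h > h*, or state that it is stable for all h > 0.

(-2.6667,0); λ=-11 ⇒ h* = (8/3)/11 = 0.2424.

Test eqn y'=λy, z=hλ:
  y_{n+1} = y_n + z·[7/8·y_n + 1/8·y_{n+1}] ⇒ (1 − 1/8z)y_{n+1} = (1 + 7/8z)y_n
  Hence R(z) = (1 + 7/8z)/(1 − 1/8z).

Find x<0 with |R(x)|<1.
x=-0.91: |R|=0.1829
R=−1: 1+7/8x = −1+1/8x ⇒ -3/4x=2 ⇒ x=2/(-3/4)=-2.6667
Confirm numerically:
  x=-2.342: |R|=0.81164 <1
  x=-1.770: |R|=0.44933 <1
  x=-1.273: |R|=0.09824 <1
  x=-2.948: |R|=1.15418 >1
  x=-2.711: |R|=1.02483 >1
Interval (-2.6667, 0).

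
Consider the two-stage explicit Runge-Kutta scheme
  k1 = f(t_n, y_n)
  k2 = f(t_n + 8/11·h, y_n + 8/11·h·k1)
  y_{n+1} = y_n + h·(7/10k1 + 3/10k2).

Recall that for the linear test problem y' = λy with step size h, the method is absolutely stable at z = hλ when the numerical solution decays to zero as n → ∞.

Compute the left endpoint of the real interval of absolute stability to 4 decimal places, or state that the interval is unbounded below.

left endpoint -4.5833.

Test eqn y'=λy, z=hλ:
  k1=λy_n ⇒ h·k1=z·y_n;  k2=λ(1+8/11z)y_n ⇒ h·k2=z(1+8/11z)y_n
  y_{n+1}/y_n = 1 + 7/10z + 3/10z(1+8/11z) = 1 + z + 12/55z²
  R(z) = 1 + z + 12/55z².

Find x<0 with |R(x)|<1.
x=-0.34: |R|=0.6852
R=1: x+12/55x²=0 ⇒ x=−55/12=-4.5833; min R=1−1/(4·12/55)=-0.1458>−1
Confirm numerically:
  x=-4.322: |R|=0.75357 <1
  x=-3.639: |R|=0.25023 <1
  x=-1.889: |R|=0.11046 <1
  x=-5.119: |R|=1.59827 >1
  x=-5.051: |R|=1.51539 >1
  x=-4.988: |R|=1.44040 >1
Stable set (-4.5833, 0).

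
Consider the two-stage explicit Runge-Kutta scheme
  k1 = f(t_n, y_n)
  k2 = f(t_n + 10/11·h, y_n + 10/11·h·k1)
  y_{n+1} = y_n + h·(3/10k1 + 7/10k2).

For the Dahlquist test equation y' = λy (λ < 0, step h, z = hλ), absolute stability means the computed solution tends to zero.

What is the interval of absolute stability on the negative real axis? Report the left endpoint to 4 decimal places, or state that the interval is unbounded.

(-1.5714, 0).

On y'=λy, z=hλ:
  k1=λy_n ⇒ h·k1=z·y_n;  k2=λ(1+10/11z)y_n ⇒ h·k2=z(1+10/11z)y_n
  y_{n+1}/y_n = 1 + 3/10z + 7/10z(1+10/11z) = 1 + z + 7/11z²
  Hence R(z) = 1 + z + 7/11z².

Need |R(x)|<1, x<0.
x=-0.41: |R|=0.6970
R=1: x+7/11x²=0 ⇒ x=−11/7=-1.5714; min R=1−1/(4·7/11)=0.6071>−1
Confirm numerically:
  x=-1.381: |R|=0.83265 <1
  x=-0.908: |R|=0.61666 <1
  x=-0.825: |R|=0.60813 <1
  x=-2.044: |R|=1.61469 >1
  x=-1.905: |R|=1.40438 >1
Interval (-1.5714, 0).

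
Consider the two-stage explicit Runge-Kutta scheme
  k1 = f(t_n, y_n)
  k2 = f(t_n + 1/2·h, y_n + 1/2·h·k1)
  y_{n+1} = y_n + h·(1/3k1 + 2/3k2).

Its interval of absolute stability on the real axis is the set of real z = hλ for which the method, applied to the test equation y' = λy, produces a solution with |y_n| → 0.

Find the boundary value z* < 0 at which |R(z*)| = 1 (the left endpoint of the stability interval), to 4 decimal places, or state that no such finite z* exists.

Set f=λy, z=hλ:
  k1=λy_n ⇒ h·k1=z·y_n;  k2=λ(1+1/2z)y_n ⇒ h·k2=z(1+1/2z)y_n
  y_{n+1}/y_n = 1 + 1/3z + 2/3z(1+1/2z) = 1 + z + 1/3z²
  R(z) = 1 + z + 1/3z².

Find x<0 with |R(x)|<1.
x=-1.18: |R|=0.2841
R=1: x+1/3x²=0 ⇒ x=−3=-3.0000; min R=1−1/(4·1/3)=0.2500>−1
Confirm numerically:
  x=-2.716: |R|=0.74289 <1
  x=-2.358: |R|=0.49539 <1
  x=-2.138: |R|=0.38568 <1
  x=-3.591: |R|=1.70743 >1
  x=-3.144: |R|=1.15091 >1
  x=-3.054: |R|=1.05497 >1
Interval (-3.0000, 0).

z* = -3.0000.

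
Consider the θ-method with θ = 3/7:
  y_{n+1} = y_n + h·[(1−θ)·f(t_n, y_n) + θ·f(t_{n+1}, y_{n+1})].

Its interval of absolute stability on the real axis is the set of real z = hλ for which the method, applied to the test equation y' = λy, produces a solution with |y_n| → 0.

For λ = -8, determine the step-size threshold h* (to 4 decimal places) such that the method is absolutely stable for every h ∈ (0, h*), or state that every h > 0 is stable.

With y'=λy (z=hλ):
  y_{n+1} = y_n + z·[4/7·y_n + 3/7·y_{n+1}] ⇒ (1 − 3/7z)y_{n+1} = (1 + 4/7z)y_n
  R(z) = (1 + 4/7z)/(1 − 3/7z).

Boundary: |R(x)|=1, x<0.
x=-1.72: |R|=0.0099
R=−1: 1+4/7x = −1+3/7x ⇒ -1/7x=2 ⇒ x=2/(-1/7)=-14.0000
Confirm numerically:
  x=-12.819: |R|=0.97402 <1
  x=-11.903: |R|=0.95090 <1
  x=-9.169: |R|=0.86000 <1
  x=-8.949: |R|=0.85077 <1
  x=-14.352: |R|=1.00703 >1
  x=-14.130: |R|=1.00263 >1
Stable set (-14.0000, 0).

(-14.0000,0); λ=-8 ⇒ h* = (14)/8 = 1.7500.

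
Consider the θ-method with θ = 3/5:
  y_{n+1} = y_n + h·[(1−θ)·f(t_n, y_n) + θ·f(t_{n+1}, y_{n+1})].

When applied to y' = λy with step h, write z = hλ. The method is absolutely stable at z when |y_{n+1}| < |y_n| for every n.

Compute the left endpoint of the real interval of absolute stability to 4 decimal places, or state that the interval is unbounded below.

(−∞, 0) — no finite endpoint.

With y'=λy (z=hλ):
  y_{n+1} = y_n + z·[2/5·y_n + 3/5·y_{n+1}] ⇒ (1 − 3/5z)y_{n+1} = (1 + 2/5z)y_n
  R(z) = (1 + 2/5z)/(1 − 3/5z).

Solve |R(x)|<1 on ℝ⁻.
x=-0.77: |R|=0.4733
x=-2: |R|=0.0909
x=-10: |R|=0.4286
x=-100: |R|=0.6393
θ=3/5≥1/2 ⇒ |1+2/5x|<|1−3/5x| ∀x<0 ⇒ interval (−∞,0).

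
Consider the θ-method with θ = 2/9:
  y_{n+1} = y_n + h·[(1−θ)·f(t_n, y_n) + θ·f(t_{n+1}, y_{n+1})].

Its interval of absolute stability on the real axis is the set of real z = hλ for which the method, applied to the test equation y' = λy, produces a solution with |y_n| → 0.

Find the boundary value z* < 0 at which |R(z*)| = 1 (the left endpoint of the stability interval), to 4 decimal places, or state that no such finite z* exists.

Set f=λy, z=hλ:
  y_{n+1} = y_n + z·[7/9·y_n + 2/9·y_{n+1}] ⇒ (1 − 2/9z)y_{n+1} = (1 + 7/9z)y_n
  Hence R(z) = (1 + 7/9z)/(1 − 2/9z).

Solve |R(x)|<1 on ℝ⁻.
x=-0.49: |R|=0.5581
R=−1: 1+7/9x = −1+2/9x ⇒ -5/9x=2 ⇒ x=2/(-5/9)=-3.6000
Confirm numerically:
  x=-3.309: |R|=0.90684 <1
  x=-2.979: |R|=0.79242 <1
  x=-2.928: |R|=0.77383 <1
  x=-4.035: |R|=1.12742 >1
  x=-4.012: |R|=1.12101 >1
  x=-3.963: |R|=1.10723 >1
Interval (-3.6000, 0).

z* = -3.6000.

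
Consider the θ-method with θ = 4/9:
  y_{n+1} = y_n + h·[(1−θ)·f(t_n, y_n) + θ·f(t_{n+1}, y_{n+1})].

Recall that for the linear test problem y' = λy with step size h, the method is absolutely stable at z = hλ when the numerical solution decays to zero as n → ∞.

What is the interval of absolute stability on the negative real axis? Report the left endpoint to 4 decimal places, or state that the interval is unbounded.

(-18.0000, 0).

Set f=λy, z=hλ:
  y_{n+1} = y_n + z·[5/9·y_n + 4/9·y_{n+1}] ⇒ (1 − 4/9z)y_{n+1} = (1 + 5/9z)y_n
  so R(z) = (1 + 5/9z)/(1 − 4/9z).

Find x<0 with |R(x)|<1.
x=-1.3: |R|=0.1761
R=−1: 1+5/9x = −1+4/9x ⇒ -1/9x=2 ⇒ x=2/(-1/9)=-18.0000
Confirm numerically:
  x=-16.089: |R|=0.97395 <1
  x=-14.913: |R|=0.95503 <1
  x=-10.522: |R|=0.85363 <1
  x=-8.719: |R|=0.78847 <1
  x=-18.454: |R|=1.00548 >1
  x=-18.423: |R|=1.00512 >1
So |R|<1 on (-18.0000, 0).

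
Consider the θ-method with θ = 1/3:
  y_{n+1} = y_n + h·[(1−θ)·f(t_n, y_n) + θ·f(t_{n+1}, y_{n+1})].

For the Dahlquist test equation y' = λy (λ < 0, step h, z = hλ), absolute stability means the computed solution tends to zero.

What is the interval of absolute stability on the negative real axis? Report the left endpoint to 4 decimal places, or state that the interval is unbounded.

(-6.0000, 0).

On y'=λy, z=hλ:
  y_{n+1} = y_n + z·[2/3·y_n + 1/3·y_{n+1}] ⇒ (1 − 1/3z)y_{n+1} = (1 + 2/3z)y_n
  R(z) = (1 + 2/3z)/(1 − 1/3z).

Need |R(x)|<1, x<0.
x=-0.68: |R|=0.4457
R=−1: 1+2/3x = −1+1/3x ⇒ -1/3x=2 ⇒ x=2/(-1/3)=-6.0000
Confirm numerically:
  x=-5.756: |R|=0.97213 <1
  x=-5.552: |R|=0.94761 <1
  x=-5.360: |R|=0.92344 <1
  x=-6.559: |R|=1.05848 >1
  x=-6.527: |R|=1.05532 >1
  x=-6.059: |R|=1.00651 >1
Stable set (-6.0000, 0).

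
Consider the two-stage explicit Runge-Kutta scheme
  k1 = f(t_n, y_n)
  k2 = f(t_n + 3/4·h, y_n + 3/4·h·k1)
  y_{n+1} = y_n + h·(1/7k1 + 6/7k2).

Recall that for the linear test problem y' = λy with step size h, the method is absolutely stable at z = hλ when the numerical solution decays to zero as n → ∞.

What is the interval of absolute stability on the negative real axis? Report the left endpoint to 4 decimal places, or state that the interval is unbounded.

Set f=λy, z=hλ:
  k1=λy_n ⇒ h·k1=z·y_n;  k2=λ(1+3/4z)y_n ⇒ h·k2=z(1+3/4z)y_n
  y_{n+1}/y_n = 1 + 1/7z + 6/7z(1+3/4z) = 1 + z + 9/14z²
  so R(z) = 1 + z + 9/14z².

Need |R(x)|<1, x<0.
x=-1.77: |R|=1.2440
R=1: x+9/14x²=0 ⇒ x=−14/9=-1.5556; min R=1−1/(4·9/14)=0.6111>−1
Confirm numerically:
  x=-1.244: |R|=0.75084 <1
  x=-0.976: |R|=0.63637 <1
  x=-0.963: |R|=0.63317 <1
  x=-0.858: |R|=0.61525 <1
  x=-2.128: |R|=1.78310 >1
  x=-1.669: |R|=1.12172 >1
  x=-1.662: |R|=1.11373 >1
So |R|<1 on (-1.5556, 0).

z∈(-1.5556,0).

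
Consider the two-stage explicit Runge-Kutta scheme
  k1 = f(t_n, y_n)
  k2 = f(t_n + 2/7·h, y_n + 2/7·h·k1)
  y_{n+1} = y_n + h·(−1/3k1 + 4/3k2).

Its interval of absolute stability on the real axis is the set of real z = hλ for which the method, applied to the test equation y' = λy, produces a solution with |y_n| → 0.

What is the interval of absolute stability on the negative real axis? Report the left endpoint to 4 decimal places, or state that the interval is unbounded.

With y'=λy (z=hλ):
  k1=λy_n ⇒ h·k1=z·y_n;  k2=λ(1+2/7z)y_n ⇒ h·k2=z(1+2/7z)y_n
  y_{n+1}/y_n = 1 − 1/3z + 4/3z(1+2/7z) = 1 + z + 8/21z²
  so R(z) = 1 + z + 8/21z².

Boundary: |R(x)|=1, x<0.
x=-0.97: |R|=0.3884
R=1: x+8/21x²=0 ⇒ x=−21/8=-2.6250; min R=1−1/(4·8/21)=0.3438>−1
Confirm numerically:
  x=-2.302: |R|=0.71674 <1
  x=-2.134: |R|=0.60084 <1
  x=-1.901: |R|=0.47569 <1
  x=-3.027: |R|=1.46356 >1
  x=-3.026: |R|=1.46226 >1
  x=-2.947: |R|=1.36150 >1
Interval (-2.6250, 0).

(-2.6250, 0).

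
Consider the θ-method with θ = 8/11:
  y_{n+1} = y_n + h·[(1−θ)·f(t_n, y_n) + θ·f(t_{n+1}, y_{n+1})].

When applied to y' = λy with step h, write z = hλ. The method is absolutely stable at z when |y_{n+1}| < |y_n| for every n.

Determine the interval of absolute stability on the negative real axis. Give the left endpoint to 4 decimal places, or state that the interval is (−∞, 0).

unbounded; (−∞, 0).

With y'=λy (z=hλ):
  y_{n+1} = y_n + z·[3/11·y_n + 8/11·y_{n+1}] ⇒ (1 − 8/11z)y_{n+1} = (1 + 3/11z)y_n
  Hence R(z) = (1 + 3/11z)/(1 − 8/11z).

Boundary: |R(x)|=1, x<0.
x=-0.5: |R|=0.6333
x=-2: |R|=0.1852
x=-10: |R|=0.2088
x=-100: |R|=0.3564
θ=8/11≥1/2 ⇒ |1+3/11x|<|1−8/11x| ∀x<0 ⇒ interval (−∞,0).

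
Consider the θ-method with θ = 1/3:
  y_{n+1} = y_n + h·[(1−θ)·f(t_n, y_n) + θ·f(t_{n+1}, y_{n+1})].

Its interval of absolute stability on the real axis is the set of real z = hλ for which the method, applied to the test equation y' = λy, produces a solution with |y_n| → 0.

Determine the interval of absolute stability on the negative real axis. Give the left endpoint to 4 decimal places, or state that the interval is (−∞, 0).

(-6.0000, 0).

With y'=λy (z=hλ):
  y_{n+1} = y_n + z·[2/3·y_n + 1/3·y_{n+1}] ⇒ (1 − 1/3z)y_{n+1} = (1 + 2/3z)y_n
  R(z) = (1 + 2/3z)/(1 − 1/3z).

Find x<0 with |R(x)|<1.
x=-0.98: |R|=0.2613
R=−1: 1+2/3x = −1+1/3x ⇒ -1/3x=2 ⇒ x=2/(-1/3)=-6.0000
Confirm numerically:
  x=-4.859: |R|=0.85482 <1
  x=-4.845: |R|=0.85277 <1
  x=-3.018: |R|=0.50449 <1
  x=-6.457: |R|=1.04832 >1
  x=-6.182: |R|=1.01982 >1
Stable set (-6.0000, 0).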